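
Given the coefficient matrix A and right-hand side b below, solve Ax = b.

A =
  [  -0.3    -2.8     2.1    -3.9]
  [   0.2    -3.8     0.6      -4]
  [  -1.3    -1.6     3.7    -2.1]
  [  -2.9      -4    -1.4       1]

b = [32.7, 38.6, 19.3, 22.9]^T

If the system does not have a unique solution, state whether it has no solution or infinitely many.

Row-reduce the augmented matrix:
R1 ← R1 / (-3/10).
R2 ← R2 − 1/5·R1.
R3 ← R3 + 13/10·R1.
R4 ← R4 + 29/10·R1.
R2 ← R2 / (-17/3).
R1 ← R1 − 28/3·R2.
R3 ← R3 − 158/15·R2.
R4 ← R4 − 346/15·R2.
R3 ← R3 / (-143/85).
R1 ← R1 + 63/17·R3.
R2 ← R2 + 6/17·R3.
R4 ← R4 + 461/34·R3.
R4 ← R4 / (-61279/7150).
R1 ← R1 + 493/143·R4.
R2 ← R2 − 453/715·R4.
R3 ← R3 + 1076/715·R4.
Reading off the reduced rows gives x_1 = -1, x_2 = -6, x_3 = 0, x_4 = -4.

x_1 = -1, x_2 = -6, x_3 = 0, x_4 = -4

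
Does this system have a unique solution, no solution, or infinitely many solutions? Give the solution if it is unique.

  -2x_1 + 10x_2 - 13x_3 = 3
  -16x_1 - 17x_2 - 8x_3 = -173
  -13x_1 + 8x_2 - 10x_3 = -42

Row-reduce the augmented matrix:
R1 ← R1 / (-2).
R2 ← R2 + 16·R1.
R3 ← R3 + 13·R1.
R2 ← R2 / (-97).
R1 ← R1 + 5·R2.
R3 ← R3 + 57·R2.
R3 ← R3 / (3509/194).
R1 ← R1 − 301/194·R3.
R2 ← R2 + 96/97·R3.
Reading off the reduced rows gives x_1 = 4, x_2 = 5, x_3 = 3.

x_1 = 4, x_2 = 5, x_3 = 3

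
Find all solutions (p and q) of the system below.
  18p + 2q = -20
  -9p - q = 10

infinitely many solutions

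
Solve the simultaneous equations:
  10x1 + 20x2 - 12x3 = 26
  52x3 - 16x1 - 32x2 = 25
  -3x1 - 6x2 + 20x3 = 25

Row-reduce:
R1 ← R1 / (10).
R2 ← R2 + 16·R1.
R3 ← R3 + 3·R1.
R2 ← R2 / (164/5).
R1 ← R1 + 6/5·R2.
R3 ← R3 − 82/5·R2.
Row 3 reduces to 0 = -1/2, a contradiction. The system is inconsistent.

no solution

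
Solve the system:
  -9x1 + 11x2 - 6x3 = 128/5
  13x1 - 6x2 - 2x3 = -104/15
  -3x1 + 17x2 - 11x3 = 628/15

Row-reduce the augmented matrix:
R1 ← R1 / (-9).
R2 ← R2 − 13·R1.
R3 ← R3 + 3·R1.
R2 ← R2 / (89/9).
R1 ← R1 + 11/9·R2.
R3 ← R3 − 40/3·R2.
R3 ← R3 / (479/89).
R1 ← R1 + 58/89·R3.
R2 ← R2 + 96/89·R3.
Reading off the reduced rows gives x1 = 0, x2 = 8/5, x3 = -4/3.

x1 = 0, x2 = 8/5, x3 = -4/3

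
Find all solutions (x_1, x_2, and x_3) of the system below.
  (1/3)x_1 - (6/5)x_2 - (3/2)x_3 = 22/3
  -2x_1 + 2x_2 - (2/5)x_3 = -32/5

infinitely many solutions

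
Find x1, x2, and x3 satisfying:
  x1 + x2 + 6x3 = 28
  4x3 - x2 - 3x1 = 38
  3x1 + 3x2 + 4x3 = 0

x1 = -3, x2 = -5, x3 = 6

Row-reduce the augmented matrix:
R2 ← R2 + 3·R1.
R3 ← R3 − 3·R1.
R2 ← R2 / (2).
R1 ← R1 − 1·R2.
R3 ← R3 / (-14).
R1 ← R1 + 5·R3.
R2 ← R2 − 11·R3.
Reading off the reduced rows gives x1 = -3, x2 = -5, x3 = 6.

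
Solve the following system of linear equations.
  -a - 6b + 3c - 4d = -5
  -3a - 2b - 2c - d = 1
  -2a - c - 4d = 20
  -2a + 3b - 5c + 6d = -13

Row-reduce the augmented matrix:
R1 ← R1 / (-1).
R2 ← R2 + 3·R1.
R3 ← R3 + 2·R1.
R4 ← R4 + 2·R1.
R2 ← R2 / (16).
R1 ← R1 − 6·R2.
R3 ← R3 − 12·R2.
R4 ← R4 − 15·R2.
R3 ← R3 / (5/4).
R1 ← R1 − 9/8·R3.
R2 ← R2 + 11/16·R3.
R4 ← R4 + 11/16·R3.
R4 ← R4 / (27/20).
R1 ← R1 − 37/10·R4.
R2 ← R2 + 33/20·R4.
R3 ← R3 + 17/5·R4.
Reading off the reduced rows gives a = 5, b = 1, c = -6, d = -6.

a = 5, b = 1, c = -6, d = -6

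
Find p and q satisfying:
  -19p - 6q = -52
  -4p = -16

p = 4, q = -4

Row-reduce the augmented matrix:
R1 ← R1 / (-19).
R2 ← R2 + 4·R1.
R2 ← R2 / (24/19).
R1 ← R1 − 6/19·R2.
Reading off the reduced rows gives p = 4, q = -4.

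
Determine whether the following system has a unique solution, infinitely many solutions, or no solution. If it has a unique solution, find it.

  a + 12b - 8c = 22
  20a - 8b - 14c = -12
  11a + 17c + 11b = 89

a = 2, b = 3, c = 2

Row-reduce the augmented matrix:
R2 ← R2 − 20·R1.
R3 ← R3 − 11·R1.
R2 ← R2 / (-248).
R1 ← R1 − 12·R2.
R3 ← R3 + 121·R2.
R3 ← R3 / (4187/124).
R1 ← R1 + 29/31·R3.
R2 ← R2 + 73/124·R3.
Reading off the reduced rows gives a = 2, b = 3, c = 2.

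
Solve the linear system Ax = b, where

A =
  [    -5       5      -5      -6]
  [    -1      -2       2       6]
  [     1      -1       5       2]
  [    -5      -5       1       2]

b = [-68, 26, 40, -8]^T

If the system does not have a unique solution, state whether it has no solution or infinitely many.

x_1 = 4, x_2 = 0, x_3 = 6, x_4 = 3

Row-reduce the augmented matrix:
R1 ← R1 / (-5).
R2 ← R2 + 1·R1.
R3 ← R3 − 1·R1.
R4 ← R4 + 5·R1.
R2 ← R2 / (-3).
R1 ← R1 + 1·R2.
R4 ← R4 + 10·R2.
R3 ← R3 / (4).
R2 ← R2 + 1·R3.
R4 ← R4 + 4·R3.
R4 ← R4 / (-76/5).
R1 ← R1 + 6/5·R4.
R2 ← R2 + 11/5·R4.
R3 ← R3 − 1/5·R4.
Reading off the reduced rows gives x_1 = 4, x_2 = 0, x_3 = 6, x_4 = 3.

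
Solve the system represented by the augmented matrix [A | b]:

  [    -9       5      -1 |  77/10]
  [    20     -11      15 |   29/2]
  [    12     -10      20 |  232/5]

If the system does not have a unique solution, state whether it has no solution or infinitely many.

x_1 = -14/5, x_2 = -3, x_3 = 5/2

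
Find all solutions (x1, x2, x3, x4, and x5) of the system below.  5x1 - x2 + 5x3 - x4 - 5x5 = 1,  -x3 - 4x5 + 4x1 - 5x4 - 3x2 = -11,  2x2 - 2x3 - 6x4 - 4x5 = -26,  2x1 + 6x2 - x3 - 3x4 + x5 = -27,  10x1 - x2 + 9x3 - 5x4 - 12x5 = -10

no solution

Row-reduce:
R1 ← R1 / (5).
R2 ← R2 − 4·R1.
R4 ← R4 − 2·R1.
R5 ← R5 − 10·R1.
R2 ← R2 / (-11/5).
R1 ← R1 + 1/5·R2.
R3 ← R3 − 2·R2.
R4 ← R4 − 32/5·R2.
R5 ← R5 − 1·R2.
R3 ← R3 / (-72/11).
R1 ← R1 − 16/11·R3.
R2 ← R2 − 25/11·R3.
R4 ← R4 + 193/11·R3.
R5 ← R5 + 36/11·R3.
R4 ← R4 / (23/2).
R1 ← R1 + 2·R4.
R2 ← R2 + 3/2·R4.
R3 ← R3 − 3/2·R4.
Row 5 reduces to 0 = 1, a contradiction. The system is inconsistent.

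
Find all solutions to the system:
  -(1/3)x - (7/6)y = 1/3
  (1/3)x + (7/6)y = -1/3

Row-reduce:
R1 ← R1 / (-1/3).
R2 ← R2 − 1/3·R1.
Rank is 1 with 2 unknowns, leaving y free.

infinitely many solutions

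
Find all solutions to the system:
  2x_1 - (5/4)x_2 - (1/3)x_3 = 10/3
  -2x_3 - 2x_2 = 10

Row-reduce:
R1 ← R1 / (2).
R2 ← R2 / (-2).
R1 ← R1 + 5/8·R2.
Rank is 2 with 3 unknowns, leaving x_3 free.

infinitely many solutions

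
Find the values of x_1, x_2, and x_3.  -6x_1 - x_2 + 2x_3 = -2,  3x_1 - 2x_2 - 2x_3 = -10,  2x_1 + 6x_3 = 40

Row-reduce the augmented matrix:
R1 ← R1 / (-6).
R2 ← R2 − 3·R1.
R3 ← R3 − 2·R1.
R2 ← R2 / (-5/2).
R1 ← R1 − 1/6·R2.
R3 ← R3 + 1/3·R2.
R3 ← R3 / (34/5).
R1 ← R1 + 2/5·R3.
R2 ← R2 − 2/5·R3.
Reading off the reduced rows gives x_1 = 2, x_2 = 2, x_3 = 6.

x_1 = 2, x_2 = 2, x_3 = 6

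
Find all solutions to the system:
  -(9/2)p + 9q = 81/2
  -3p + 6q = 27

infinitely many solutions

Row-reduce:
R1 ← R1 / (-9/2).
R2 ← R2 + 3·R1.
Rank is 1 with 2 unknowns, leaving q free.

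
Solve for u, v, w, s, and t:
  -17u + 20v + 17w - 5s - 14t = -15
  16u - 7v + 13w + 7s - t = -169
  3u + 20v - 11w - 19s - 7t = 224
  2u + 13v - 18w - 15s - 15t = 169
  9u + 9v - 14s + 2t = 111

u = -1, v = 6, w = -6, s = -4, t = 5

Row-reduce the augmented matrix:
R1 ← R1 / (-17).
R2 ← R2 − 16·R1.
R3 ← R3 − 3·R1.
R4 ← R4 − 2·R1.
R5 ← R5 − 9·R1.
R2 ← R2 / (201/17).
R1 ← R1 + 20/17·R2.
R3 ← R3 − 400/17·R2.
R4 ← R4 − 261/17·R2.
R5 ← R5 − 333/17·R2.
R3 ← R3 / (-13208/201).
R1 ← R1 − 379/201·R3.
R2 ← R2 − 493/201·R3.
R4 ← R4 + 3595/67·R3.
R5 ← R5 + 2616/67·R3.
R4 ← R4 / (709/508).
R1 ← R1 + 91/508·R4.
R2 ← R2 + 365/508·R4.
R3 ← R3 − 189/508·R4.
R5 ← R5 + 752/127·R4.
R5 ← R5 / (-465592/9217).
R1 ← R1 + 32949/18434·R5.
R2 ← R2 + 137721/18434·R5.
R3 ← R3 − 30644/9217·R5.
R4 ← R4 + 178863/18434·R5.
Reading off the reduced rows gives u = -1, v = 6, w = -6, s = -4, t = 5.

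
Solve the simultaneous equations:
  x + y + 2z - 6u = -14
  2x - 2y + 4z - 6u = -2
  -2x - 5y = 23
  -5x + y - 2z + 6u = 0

Row-reduce the augmented matrix:
R2 ← R2 − 2·R1.
R3 ← R3 + 2·R1.
R4 ← R4 + 5·R1.
R2 ← R2 / (-4).
R1 ← R1 − 1·R2.
R3 ← R3 + 3·R2.
R4 ← R4 − 6·R2.
R3 ← R3 / (4).
R1 ← R1 − 2·R3.
R4 ← R4 − 8·R3.
R4 ← R4 / (18).
R1 ← R1 − 15/4·R4.
R2 ← R2 + 3/2·R4.
R3 ← R3 + 33/8·R4.
Reading off the reduced rows gives x = 1, y = -5, z = -2, u = 1.

x = 1, y = -5, z = -2, u = 1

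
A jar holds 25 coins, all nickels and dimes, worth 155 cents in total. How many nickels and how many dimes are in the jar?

nickels: 19, dimes: 6

Let n = nickels, d = dimes.
  n + d = 25
  5n + 10d = 155
From equation 1: n = 25 − d.
Substitute into equation 2 and solve: d = 6.
Then n = 19.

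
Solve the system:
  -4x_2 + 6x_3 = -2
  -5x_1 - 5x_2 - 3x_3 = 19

infinitely many solutions

Row-reduce:
Swap R1 and R2.
R1 ← R1 / (-5).
R2 ← R2 / (-4).
R1 ← R1 − 1·R2.
Rank is 2 with 3 unknowns, leaving x_3 free.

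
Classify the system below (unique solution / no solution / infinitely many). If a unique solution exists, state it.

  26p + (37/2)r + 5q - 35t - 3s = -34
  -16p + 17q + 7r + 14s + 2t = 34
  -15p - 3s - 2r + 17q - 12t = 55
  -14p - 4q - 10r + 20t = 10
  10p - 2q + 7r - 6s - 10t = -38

infinitely many solutions

Row-reduce:
R1 ← R1 / (26).
R2 ← R2 + 16·R1.
R3 ← R3 + 15·R1.
R4 ← R4 + 14·R1.
R5 ← R5 − 10·R1.
R2 ← R2 / (261/13).
R1 ← R1 − 5/26·R2.
R3 ← R3 − 517/26·R2.
R4 ← R4 + 17/13·R2.
R5 ← R5 + 51/13·R2.
R3 ← R3 / (-9955/1044).
R1 ← R1 − 559/1044·R3.
R2 ← R2 − 239/261·R3.
R4 ← R4 − 605/522·R3.
R5 ← R5 − 605/174·R3.
R4 ← R4 / (-518/181).
R1 ← R1 + 11681/9955·R4.
R2 ← R2 + 10004/9955·R4.
R3 ← R3 − 17506/9955·R4.
R5 ← R5 + 1554/181·R4.
Rank is 4 with 5 unknowns, leaving t free.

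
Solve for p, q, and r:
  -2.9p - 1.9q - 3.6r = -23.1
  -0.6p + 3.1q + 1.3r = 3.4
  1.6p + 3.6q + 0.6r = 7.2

Row-reduce the augmented matrix:
R1 ← R1 / (-29/10).
R2 ← R2 + 3/5·R1.
R3 ← R3 − 8/5·R1.
R2 ← R2 / (1013/290).
R1 ← R1 − 19/29·R2.
R3 ← R3 − 74/29·R2.
R3 ← R3 / (-14587/5065).
R1 ← R1 − 869/1013·R3.
R2 ← R2 − 593/1013·R3.
Reading off the reduced rows gives p = 3, q = 0, r = 4.

p = 3, q = 0, r = 4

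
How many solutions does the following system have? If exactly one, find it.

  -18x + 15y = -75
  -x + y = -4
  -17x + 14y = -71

x = 5, y = 1

Row-reduce the augmented matrix:
R1 ← R1 / (-18).
R2 ← R2 + 1·R1.
R3 ← R3 + 17·R1.
R2 ← R2 / (1/6).
R1 ← R1 + 5/6·R2.
R3 ← R3 + 1/6·R2.
R3 reduces to 0 = 0, so the extra equation is consistent.
Reading off the reduced rows gives x = 5, y = 1.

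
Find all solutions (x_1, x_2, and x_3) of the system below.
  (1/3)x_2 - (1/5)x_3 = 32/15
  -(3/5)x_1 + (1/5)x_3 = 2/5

Row-reduce:
Swap R1 and R2.
R1 ← R1 / (-3/5).
R2 ← R2 / (1/3).
Rank is 2 with 3 unknowns, leaving x_3 free.

infinitely many solutions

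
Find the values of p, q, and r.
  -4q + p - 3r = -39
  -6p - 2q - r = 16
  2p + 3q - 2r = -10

p = -5, q = 4, r = 6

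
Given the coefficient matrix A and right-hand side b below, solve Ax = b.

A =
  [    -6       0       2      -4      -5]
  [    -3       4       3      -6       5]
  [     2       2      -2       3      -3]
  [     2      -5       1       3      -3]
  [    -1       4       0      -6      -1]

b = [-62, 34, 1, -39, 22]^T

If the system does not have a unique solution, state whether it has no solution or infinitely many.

Row-reduce the augmented matrix:
R1 ← R1 / (-6).
R2 ← R2 + 3·R1.
R3 ← R3 − 2·R1.
R4 ← R4 − 2·R1.
R5 ← R5 + 1·R1.
R2 ← R2 / (4).
R3 ← R3 − 2·R2.
R4 ← R4 + 5·R2.
R5 ← R5 − 4·R2.
R3 ← R3 / (-7/3).
R1 ← R1 + 1/3·R3.
R2 ← R2 − 1/2·R3.
R4 ← R4 − 25/6·R3.
R5 ← R5 + 7/3·R3.
R4 ← R4 / (45/14).
R1 ← R1 − 1/7·R4.
R2 ← R2 + 3/14·R4.
R3 ← R3 + 11/7·R4.
R5 ← R5 + 5·R4.
R5 ← R5 / (-551/36).
R1 ← R1 − 449/180·R5.
R2 ← R2 + 37/60·R5.
R3 ← R3 + 259/180·R5.
R4 ← R4 + 289/90·R5.
Reading off the reduced rows gives x_1 = 6, x_2 = 4, x_3 = -4, x_4 = -3, x_5 = 6.

x_1 = 6, x_2 = 4, x_3 = -4, x_4 = -3, x_5 = 6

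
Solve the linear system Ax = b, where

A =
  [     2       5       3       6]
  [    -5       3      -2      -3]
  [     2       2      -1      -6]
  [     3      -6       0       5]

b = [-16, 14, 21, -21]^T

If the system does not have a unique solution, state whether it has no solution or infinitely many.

x_1 = 0, x_2 = 1, x_3 = -1, x_4 = -3

Row-reduce the augmented matrix:
R1 ← R1 / (2).
R2 ← R2 + 5·R1.
R3 ← R3 − 2·R1.
R4 ← R4 − 3·R1.
R2 ← R2 / (31/2).
R1 ← R1 − 5/2·R2.
R3 ← R3 + 3·R2.
R4 ← R4 + 27/2·R2.
R3 ← R3 / (-91/31).
R1 ← R1 − 19/31·R3.
R2 ← R2 − 11/31·R3.
R4 ← R4 − 9/31·R3.
R4 ← R4 / (500/91).
R1 ← R1 + 87/91·R4.
R2 ← R2 + 36/91·R4.
R3 ← R3 − 300/91·R4.
Reading off the reduced rows gives x_1 = 0, x_2 = 1, x_3 = -1, x_4 = -3.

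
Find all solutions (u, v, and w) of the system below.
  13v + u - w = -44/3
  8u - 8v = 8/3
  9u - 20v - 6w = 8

Row-reduce the augmented matrix:
R2 ← R2 − 8·R1.
R3 ← R3 − 9·R1.
R2 ← R2 / (-112).
R1 ← R1 − 13·R2.
R3 ← R3 + 137·R2.
R3 ← R3 / (-95/14).
R1 ← R1 + 1/14·R3.
R2 ← R2 + 1/14·R3.
Reading off the reduced rows gives u = -2/3, v = -1, w = 1.

u = -2/3, v = -1, w = 1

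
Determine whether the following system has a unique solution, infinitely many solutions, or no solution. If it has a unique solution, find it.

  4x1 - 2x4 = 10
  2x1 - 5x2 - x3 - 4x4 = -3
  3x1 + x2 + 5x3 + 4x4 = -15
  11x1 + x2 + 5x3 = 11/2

Row-reduce:
R1 ← R1 / (4).
R2 ← R2 − 2·R1.
R3 ← R3 − 3·R1.
R4 ← R4 − 11·R1.
R2 ← R2 / (-5).
R3 ← R3 − 1·R2.
R4 ← R4 − 1·R2.
R3 ← R3 / (24/5).
R2 ← R2 − 1/5·R3.
R4 ← R4 − 24/5·R3.
Row 4 reduces to 0 = 1/2, a contradiction. The system is inconsistent.

no solution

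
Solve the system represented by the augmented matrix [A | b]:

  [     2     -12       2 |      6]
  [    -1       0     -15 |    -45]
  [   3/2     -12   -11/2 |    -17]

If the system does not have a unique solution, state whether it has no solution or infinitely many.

no solution

Row-reduce:
R1 ← R1 / (2).
R2 ← R2 + 1·R1.
R3 ← R3 − 3/2·R1.
R2 ← R2 / (-6).
R1 ← R1 + 6·R2.
R3 ← R3 + 3·R2.
Row 3 reduces to 0 = -1/2, a contradiction. The system is inconsistent.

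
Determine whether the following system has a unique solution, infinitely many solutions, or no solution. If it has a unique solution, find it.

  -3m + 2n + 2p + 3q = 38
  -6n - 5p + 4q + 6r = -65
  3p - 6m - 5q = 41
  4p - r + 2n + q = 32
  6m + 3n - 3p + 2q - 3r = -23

Row-reduce the augmented matrix:
R1 ← R1 / (-3).
R3 ← R3 + 6·R1.
R5 ← R5 − 6·R1.
R2 ← R2 / (-6).
R1 ← R1 + 2/3·R2.
R3 ← R3 + 4·R2.
R4 ← R4 − 2·R2.
R5 ← R5 − 7·R2.
R3 ← R3 / (7/3).
R1 ← R1 + 1/9·R3.
R2 ← R2 − 5/6·R3.
R4 ← R4 − 7/3·R3.
R5 ← R5 + 29/6·R3.
R4 ← R4 / (16).
R1 ← R1 + 44/21·R4.
R2 ← R2 − 59/14·R4.
R3 ← R3 + 41/7·R4.
R5 ← R5 + 219/14·R4.
R5 ← R5 / (135/224).
R1 ← R1 + 17/84·R5.
R2 ← R2 + 199/224·R5.
R3 ← R3 − 13/112·R5.
R4 ← R4 − 5/16·R5.
Reading off the reduced rows gives m = -6, n = 2, p = 5, q = 2, r = -6.

m = -6, n = 2, p = 5, q = 2, r = -6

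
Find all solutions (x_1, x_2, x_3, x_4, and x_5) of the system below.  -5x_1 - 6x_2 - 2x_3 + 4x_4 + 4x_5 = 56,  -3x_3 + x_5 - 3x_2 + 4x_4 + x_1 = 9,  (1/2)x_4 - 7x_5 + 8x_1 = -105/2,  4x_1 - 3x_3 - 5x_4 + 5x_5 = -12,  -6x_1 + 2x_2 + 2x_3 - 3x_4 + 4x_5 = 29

infinitely many solutions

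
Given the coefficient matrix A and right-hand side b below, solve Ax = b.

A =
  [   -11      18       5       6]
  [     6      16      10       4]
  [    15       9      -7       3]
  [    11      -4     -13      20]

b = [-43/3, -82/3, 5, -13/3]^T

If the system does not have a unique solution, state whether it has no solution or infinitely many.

Row-reduce the augmented matrix:
R1 ← R1 / (-11).
R2 ← R2 − 6·R1.
R3 ← R3 − 15·R1.
R4 ← R4 − 11·R1.
R2 ← R2 / (284/11).
R1 ← R1 + 18/11·R2.
R3 ← R3 − 369/11·R2.
R4 ← R4 − 14·R2.
R3 ← R3 / (-1187/71).
R1 ← R1 − 25/71·R3.
R2 ← R2 − 35/71·R3.
R4 ← R4 + 1058/71·R3.
R4 ← R4 / (24348/1187).
R1 ← R1 + 57/1187·R4.
R2 ← R2 − 395/1187·R4.
R3 ← R3 + 123/1187·R4.
Reading off the reduced rows gives x_1 = -1/3, x_2 = 0, x_3 = -2, x_4 = -4/3.

x_1 = -1/3, x_2 = 0, x_3 = -2, x_4 = -4/3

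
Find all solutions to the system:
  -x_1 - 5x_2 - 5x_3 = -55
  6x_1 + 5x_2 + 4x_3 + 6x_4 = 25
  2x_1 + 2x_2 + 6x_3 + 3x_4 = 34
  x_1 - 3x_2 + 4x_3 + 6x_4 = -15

x_1 = 0, x_2 = 5, x_3 = 6, x_4 = -4

Row-reduce the augmented matrix:
R1 ← R1 / (-1).
R2 ← R2 − 6·R1.
R3 ← R3 − 2·R1.
R4 ← R4 − 1·R1.
R2 ← R2 / (-25).
R1 ← R1 − 5·R2.
R3 ← R3 + 8·R2.
R4 ← R4 + 8·R2.
R3 ← R3 / (108/25).
R1 ← R1 + 1/5·R3.
R2 ← R2 − 26/25·R3.
R4 ← R4 − 183/25·R3.
R4 ← R4 / (9/4).
R1 ← R1 − 5/4·R4.
R2 ← R2 + 1/2·R4.
R3 ← R3 − 1/4·R4.
Reading off the reduced rows gives x_1 = 0, x_2 = 5, x_3 = 6, x_4 = -4.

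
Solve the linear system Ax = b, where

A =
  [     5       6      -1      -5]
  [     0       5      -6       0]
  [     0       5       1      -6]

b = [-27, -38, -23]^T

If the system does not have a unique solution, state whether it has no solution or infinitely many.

infinitely many solutions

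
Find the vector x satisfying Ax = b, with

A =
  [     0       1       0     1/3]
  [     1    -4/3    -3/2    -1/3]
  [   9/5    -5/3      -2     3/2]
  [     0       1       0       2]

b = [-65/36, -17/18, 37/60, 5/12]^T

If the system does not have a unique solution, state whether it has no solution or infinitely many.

x_1 = -1, x_2 = -9/4, x_3 = 5/3, x_4 = 4/3

Row-reduce the augmented matrix:
Swap R1 and R2.
R3 ← R3 − 9/5·R1.
R1 ← R1 + 4/3·R2.
R3 ← R3 − 11/15·R2.
R4 ← R4 − 1·R2.
R3 ← R3 / (7/10).
R1 ← R1 + 3/2·R3.
R4 ← R4 / (5/3).
R1 ← R1 − 515/126·R4.
R2 ← R2 − 1/3·R4.
R3 ← R3 − 167/63·R4.
Reading off the reduced rows gives x_1 = -1, x_2 = -9/4, x_3 = 5/3, x_4 = 4/3.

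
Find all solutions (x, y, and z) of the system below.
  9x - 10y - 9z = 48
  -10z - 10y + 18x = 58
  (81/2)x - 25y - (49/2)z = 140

infinitely many solutions

Row-reduce:
R1 ← R1 / (9).
R2 ← R2 − 18·R1.
R3 ← R3 − 81/2·R1.
R2 ← R2 / (10).
R1 ← R1 + 10/9·R2.
R3 ← R3 − 20·R2.
Rank is 2 with 3 unknowns, leaving z free.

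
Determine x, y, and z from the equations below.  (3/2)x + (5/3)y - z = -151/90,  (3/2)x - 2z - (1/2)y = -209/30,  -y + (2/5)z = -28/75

Row-reduce the augmented matrix:
R1 ← R1 / (3/2).
R2 ← R2 − 3/2·R1.
R2 ← R2 / (-13/6).
R1 ← R1 − 10/9·R2.
R3 ← R3 + 1·R2.
R3 ← R3 / (56/65).
R1 ← R1 + 46/39·R3.
R2 ← R2 − 6/13·R3.
Reading off the reduced rows gives x = -1, y = 4/3, z = 12/5.

x = -1, y = 4/3, z = 12/5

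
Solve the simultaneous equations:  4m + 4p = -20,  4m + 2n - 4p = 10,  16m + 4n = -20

infinitely many solutions

Row-reduce:
R1 ← R1 / (4).
R2 ← R2 − 4·R1.
R3 ← R3 − 16·R1.
R2 ← R2 / (2).
R3 ← R3 − 4·R2.
Rank is 2 with 3 unknowns, leaving p free.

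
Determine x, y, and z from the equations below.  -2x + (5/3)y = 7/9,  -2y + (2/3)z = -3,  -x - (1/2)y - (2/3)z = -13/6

x = 1, y = 5/3, z = 1/2

Row-reduce the augmented matrix:
R1 ← R1 / (-2).
R3 ← R3 + 1·R1.
R2 ← R2 / (-2).
R1 ← R1 + 5/6·R2.
R3 ← R3 + 4/3·R2.
R3 ← R3 / (-10/9).
R1 ← R1 + 5/18·R3.
R2 ← R2 + 1/3·R3.
Reading off the reduced rows gives x = 1, y = 5/3, z = 1/2.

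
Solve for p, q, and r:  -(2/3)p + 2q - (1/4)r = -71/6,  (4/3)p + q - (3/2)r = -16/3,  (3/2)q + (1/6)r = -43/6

Row-reduce the augmented matrix:
R1 ← R1 / (-2/3).
R2 ← R2 − 4/3·R1.
R2 ← R2 / (5).
R1 ← R1 + 3·R2.
R3 ← R3 − 3/2·R2.
R3 ← R3 / (23/30).
R1 ← R1 + 33/40·R3.
R2 ← R2 + 2/5·R3.
Reading off the reduced rows gives p = 2, q = -5, r = 2.

p = 2, q = -5, r = 2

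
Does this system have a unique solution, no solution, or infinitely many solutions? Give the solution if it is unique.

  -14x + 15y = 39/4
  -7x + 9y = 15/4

Row-reduce the augmented matrix:
R1 ← R1 / (-14).
R2 ← R2 + 7·R1.
R2 ← R2 / (3/2).
R1 ← R1 + 15/14·R2.
Reading off the reduced rows gives x = -3/2, y = -3/4.

x = -3/2, y = -3/4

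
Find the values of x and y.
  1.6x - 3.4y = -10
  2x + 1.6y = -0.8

Row-reduce the augmented matrix:
R1 ← R1 / (8/5).
R2 ← R2 − 2·R1.
R2 ← R2 / (117/20).
R1 ← R1 + 17/8·R2.
Reading off the reduced rows gives x = -2, y = 2.

x = -2, y = 2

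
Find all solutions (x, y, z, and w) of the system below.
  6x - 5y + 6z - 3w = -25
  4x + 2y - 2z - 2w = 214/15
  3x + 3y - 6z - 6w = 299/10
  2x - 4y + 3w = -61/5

Row-reduce the augmented matrix:
R1 ← R1 / (6).
R2 ← R2 − 4·R1.
R3 ← R3 − 3·R1.
R4 ← R4 − 2·R1.
R2 ← R2 / (16/3).
R1 ← R1 + 5/6·R2.
R3 ← R3 − 11/2·R2.
R4 ← R4 + 7/3·R2.
R3 ← R3 / (-45/16).
R1 ← R1 − 1/16·R3.
R2 ← R2 + 9/8·R3.
R4 ← R4 + 37/8·R3.
R4 ← R4 / (57/5).
R1 ← R1 + 3/5·R4.
R2 ← R2 − 9/5·R4.
R3 ← R3 − 8/5·R4.
Reading off the reduced rows gives x = 1/2, y = 14/5, z = -8/3, w = -2/3.

x = 1/2, y = 14/5, z = -8/3, w = -2/3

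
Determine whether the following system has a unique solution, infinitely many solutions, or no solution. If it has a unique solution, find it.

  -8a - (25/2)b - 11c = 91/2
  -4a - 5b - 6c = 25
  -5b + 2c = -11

no solution

Row-reduce:
R1 ← R1 / (-8).
R2 ← R2 + 4·R1.
R2 ← R2 / (5/4).
R1 ← R1 − 25/16·R2.
R3 ← R3 + 5·R2.
Row 3 reduces to 0 = -2, a contradiction. The system is inconsistent.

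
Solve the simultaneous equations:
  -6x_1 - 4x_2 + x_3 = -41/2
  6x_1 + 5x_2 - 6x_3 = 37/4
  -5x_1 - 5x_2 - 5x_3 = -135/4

Row-reduce the augmented matrix:
R1 ← R1 / (-6).
R2 ← R2 − 6·R1.
R3 ← R3 + 5·R1.
R1 ← R1 − 2/3·R2.
R3 ← R3 + 5/3·R2.
R3 ← R3 / (-85/6).
R1 ← R1 − 19/6·R3.
R2 ← R2 + 5·R3.
Reading off the reduced rows gives x_1 = 3, x_2 = 5/4, x_3 = 5/2.

x_1 = 3, x_2 = 5/4, x_3 = 5/2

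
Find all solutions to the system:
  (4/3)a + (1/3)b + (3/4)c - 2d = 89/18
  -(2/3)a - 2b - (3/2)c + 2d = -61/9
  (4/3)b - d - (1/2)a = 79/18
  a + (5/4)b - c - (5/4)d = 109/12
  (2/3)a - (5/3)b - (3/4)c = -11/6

a = 5/3, b = 8/3, c = -2, d = -5/3

Row-reduce the augmented matrix:
R1 ← R1 / (4/3).
R2 ← R2 + 2/3·R1.
R3 ← R3 + 1/2·R1.
R4 ← R4 − 1·R1.
R5 ← R5 − 2/3·R1.
R2 ← R2 / (-11/6).
R1 ← R1 − 1/4·R2.
R3 ← R3 − 35/24·R2.
R4 ← R4 − 1·R2.
R5 ← R5 + 11/6·R2.
R3 ← R3 / (-27/44).
R1 ← R1 − 9/22·R3.
R2 ← R2 − 27/44·R3.
R4 ← R4 + 383/176·R3.
R4 ← R4 / (301/72).
R1 ← R1 + 2·R4.
R2 ← R2 + 3/2·R4.
R3 ← R3 − 14/9·R4.
R5 reduces to 0 = 0, so the extra equation is consistent.
Reading off the reduced rows gives a = 5/3, b = 8/3, c = -2, d = -5/3.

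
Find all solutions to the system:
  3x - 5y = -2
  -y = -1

Row-reduce the augmented matrix:
R1 ← R1 / (3).
R2 ← R2 / (-1).
R1 ← R1 + 5/3·R2.
Reading off the reduced rows gives x = 1, y = 1.

x = 1, y = 1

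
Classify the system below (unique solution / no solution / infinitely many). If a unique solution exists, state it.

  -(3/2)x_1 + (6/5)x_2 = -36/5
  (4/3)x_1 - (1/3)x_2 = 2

x_1 = 0, x_2 = -6

Row-reduce the augmented matrix:
R1 ← R1 / (-3/2).
R2 ← R2 − 4/3·R1.
R2 ← R2 / (11/15).
R1 ← R1 + 4/5·R2.
Reading off the reduced rows gives x_1 = 0, x_2 = -6.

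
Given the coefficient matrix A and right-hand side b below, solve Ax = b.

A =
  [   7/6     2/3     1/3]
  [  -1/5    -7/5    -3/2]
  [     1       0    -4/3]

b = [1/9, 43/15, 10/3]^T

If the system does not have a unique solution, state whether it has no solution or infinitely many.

Row-reduce the augmented matrix:
R1 ← R1 / (7/6).
R2 ← R2 + 1/5·R1.
R3 ← R3 − 1·R1.
R2 ← R2 / (-9/7).
R1 ← R1 − 4/7·R2.
R3 ← R3 + 4/7·R2.
R3 ← R3 / (-44/45).
R1 ← R1 + 16/45·R3.
R2 ← R2 − 101/90·R3.
Reading off the reduced rows gives x_1 = 2/3, x_2 = 0, x_3 = -2.

x_1 = 2/3, x_2 = 0, x_3 = -2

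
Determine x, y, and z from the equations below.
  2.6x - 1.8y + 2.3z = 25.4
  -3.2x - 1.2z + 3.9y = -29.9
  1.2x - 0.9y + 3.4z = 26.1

Row-reduce the augmented matrix:
R1 ← R1 / (13/5).
R2 ← R2 + 16/5·R1.
R3 ← R3 − 6/5·R1.
R2 ← R2 / (219/130).
R1 ← R1 + 9/13·R2.
R3 ← R3 + 9/130·R2.
R3 ← R3 / (878/365).
R1 ← R1 − 227/146·R3.
R2 ← R2 − 212/219·R3.
Reading off the reduced rows gives x = 1, y = -5, z = 6.

x = 1, y = -5, z = 6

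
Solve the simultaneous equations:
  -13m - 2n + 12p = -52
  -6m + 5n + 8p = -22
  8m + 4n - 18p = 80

m = 0, n = 2, p = -4

Row-reduce the augmented matrix:
R1 ← R1 / (-13).
R2 ← R2 + 6·R1.
R3 ← R3 − 8·R1.
R2 ← R2 / (77/13).
R1 ← R1 − 2/13·R2.
R3 ← R3 − 36/13·R2.
R3 ← R3 / (-906/77).
R1 ← R1 + 76/77·R3.
R2 ← R2 − 32/77·R3.
Reading off the reduced rows gives m = 0, n = 2, p = -4.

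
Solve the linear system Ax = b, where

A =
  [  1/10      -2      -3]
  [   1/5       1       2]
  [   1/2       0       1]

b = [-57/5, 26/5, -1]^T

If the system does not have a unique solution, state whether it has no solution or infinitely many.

Row-reduce:
R1 ← R1 / (1/10).
R2 ← R2 − 1/5·R1.
R3 ← R3 − 1/2·R1.
R2 ← R2 / (5).
R1 ← R1 + 20·R2.
R3 ← R3 − 10·R2.
Rank is 2 with 3 unknowns, leaving x_3 free.

infinitely many solutions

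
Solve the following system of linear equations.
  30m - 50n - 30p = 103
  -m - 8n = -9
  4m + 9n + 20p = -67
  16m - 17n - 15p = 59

Row-reduce:
R1 ← R1 / (30).
R2 ← R2 + 1·R1.
R3 ← R3 − 4·R1.
R4 ← R4 − 16·R1.
R2 ← R2 / (-29/3).
R1 ← R1 + 5/3·R2.
R3 ← R3 − 47/3·R2.
R4 ← R4 − 29/3·R2.
R3 ← R3 / (649/29).
R1 ← R1 + 24/29·R3.
R2 ← R2 − 3/29·R3.
Row 4 reduces to 0 = -3/2, a contradiction. The system is inconsistent.

no solution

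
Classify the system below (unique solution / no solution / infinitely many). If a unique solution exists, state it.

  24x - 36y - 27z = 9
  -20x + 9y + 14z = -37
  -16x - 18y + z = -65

Row-reduce:
R1 ← R1 / (24).
R2 ← R2 + 20·R1.
R3 ← R3 + 16·R1.
R2 ← R2 / (-21).
R1 ← R1 + 3/2·R2.
R3 ← R3 + 42·R2.
Rank is 2 with 3 unknowns, leaving z free.

infinitely many solutions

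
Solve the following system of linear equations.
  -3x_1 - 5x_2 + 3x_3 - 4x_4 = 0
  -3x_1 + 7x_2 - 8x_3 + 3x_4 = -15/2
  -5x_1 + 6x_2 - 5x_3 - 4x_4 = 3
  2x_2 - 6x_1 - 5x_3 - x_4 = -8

no solution

Row-reduce:
R1 ← R1 / (-3).
R2 ← R2 + 3·R1.
R3 ← R3 + 5·R1.
R4 ← R4 + 6·R1.
R2 ← R2 / (12).
R1 ← R1 − 5/3·R2.
R3 ← R3 − 43/3·R2.
R4 ← R4 − 12·R2.
R3 ← R3 / (113/36).
R1 ← R1 − 19/36·R3.
R2 ← R2 + 11/12·R3.
Row 4 reduces to 0 = -1/2, a contradiction. The system is inconsistent.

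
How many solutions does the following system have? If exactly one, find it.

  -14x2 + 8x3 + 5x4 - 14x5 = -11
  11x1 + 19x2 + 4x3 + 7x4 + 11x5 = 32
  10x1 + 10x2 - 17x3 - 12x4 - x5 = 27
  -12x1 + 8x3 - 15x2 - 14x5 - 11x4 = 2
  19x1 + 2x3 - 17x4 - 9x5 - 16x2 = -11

x1 = 0, x2 = 3, x3 = 1, x4 = -1, x5 = -2

Row-reduce the augmented matrix:
Swap R1 and R2.
R1 ← R1 / (11).
R3 ← R3 − 10·R1.
R4 ← R4 + 12·R1.
R5 ← R5 − 19·R1.
R2 ← R2 / (-14).
R1 ← R1 − 19/11·R2.
R3 ← R3 + 80/11·R2.
R4 ← R4 − 63/11·R2.
R5 ← R5 + 537/11·R2.
R3 ← R3 / (-1909/77).
R1 ← R1 − 104/77·R3.
R2 ← R2 + 4/7·R3.
R4 ← R4 − 172/11·R3.
R5 ← R5 + 2526/77·R3.
R4 ← R4 / (-55507/3818).
R1 ← R1 − 425/3818·R4.
R2 ← R2 − 481/3818·R4.
R3 ← R3 − 1614/1909·R4.
R5 ← R5 + 71741/3818·R4.
R5 ← R5 / (2152322/55507).
R1 ← R1 + 55923/55507·R5.
R2 ← R2 − 55428/55507·R5.
R3 ← R3 + 24187/55507·R5.
R4 ← R4 − 38478/55507·R5.
Reading off the reduced rows gives x1 = 0, x2 = 3, x3 = 1, x4 = -1, x5 = -2.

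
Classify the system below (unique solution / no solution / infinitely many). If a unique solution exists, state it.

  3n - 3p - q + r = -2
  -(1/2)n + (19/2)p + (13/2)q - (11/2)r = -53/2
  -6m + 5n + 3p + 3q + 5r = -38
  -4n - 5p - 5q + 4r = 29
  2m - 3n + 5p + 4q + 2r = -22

Row-reduce:
Swap R1 and R3.
R1 ← R1 / (-6).
R5 ← R5 − 2·R1.
R2 ← R2 / (-1/2).
R1 ← R1 + 5/6·R2.
R3 ← R3 − 3·R2.
R4 ← R4 + 4·R2.
R5 ← R5 + 4/3·R2.
R3 ← R3 / (54).
R1 ← R1 + 49/3·R3.
R2 ← R2 + 19·R3.
R4 ← R4 + 81·R3.
R5 ← R5 + 58/3·R3.
Swap R4 and R5.
R4 ← R4 / (103/81).
R1 ← R1 − 13/81·R4.
R2 ← R2 − 10/27·R4.
R3 ← R3 − 19/27·R4.
Row 5 reduces to 0 = -1/2, a contradiction. The system is inconsistent.

no solution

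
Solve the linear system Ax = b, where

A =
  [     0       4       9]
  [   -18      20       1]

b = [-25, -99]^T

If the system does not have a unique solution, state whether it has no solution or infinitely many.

infinitely many solutions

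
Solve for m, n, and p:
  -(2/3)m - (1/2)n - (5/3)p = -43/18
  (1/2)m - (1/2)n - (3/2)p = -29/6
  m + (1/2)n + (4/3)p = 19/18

m = -7/3, n = 7/3, p = 5/3

Row-reduce the augmented matrix:
R1 ← R1 / (-2/3).
R2 ← R2 − 1/2·R1.
R3 ← R3 − 1·R1.
R2 ← R2 / (-7/8).
R1 ← R1 − 3/4·R2.
R3 ← R3 + 1/4·R2.
R3 ← R3 / (-8/21).
R1 ← R1 − 1/7·R3.
R2 ← R2 − 22/7·R3.
Reading off the reduced rows gives m = -7/3, n = 7/3, p = 5/3.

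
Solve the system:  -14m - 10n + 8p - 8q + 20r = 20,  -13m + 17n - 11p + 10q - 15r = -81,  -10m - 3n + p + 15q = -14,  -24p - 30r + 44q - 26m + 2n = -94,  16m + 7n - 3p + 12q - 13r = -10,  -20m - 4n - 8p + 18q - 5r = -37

Row-reduce the augmented matrix:
R1 ← R1 / (-14).
R2 ← R2 + 13·R1.
R3 ← R3 + 10·R1.
R4 ← R4 + 26·R1.
R5 ← R5 − 16·R1.
R6 ← R6 + 20·R1.
R2 ← R2 / (184/7).
R1 ← R1 − 5/7·R2.
R3 ← R3 − 29/7·R2.
R4 ← R4 − 144/7·R2.
R5 ← R5 + 31/7·R2.
R6 ← R6 − 72/7·R2.
R3 ← R3 / (-333/184).
R1 ← R1 + 13/184·R3.
R2 ← R2 + 129/184·R3.
R4 ← R4 + 562/23·R3.
R5 ← R5 − 559/184·R3.
R6 ← R6 + 281/23·R3.
R4 ← R4 / (-21908/111).
R1 ← R1 + 67/111·R4.
R2 ← R2 + 233/37·R4.
R3 ← R3 + 1102/111·R4.
R5 ← R5 − 3991/111·R4.
R6 ← R6 + 10954/111·R4.
R5 ← R5 / (41403/10954).
R1 ← R1 + 13525/32862·R5.
R2 ← R2 + 11945/32862·R5.
R3 ← R3 − 15070/16431·R5.
R4 ← R4 + 13415/32862·R5.
R6 reduces to 0 = 0, so the extra equation is consistent.
Reading off the reduced rows gives m = 1, n = -3, p = 2, q = -1, r = -1.

m = 1, n = -3, p = 2, q = -1, r = -1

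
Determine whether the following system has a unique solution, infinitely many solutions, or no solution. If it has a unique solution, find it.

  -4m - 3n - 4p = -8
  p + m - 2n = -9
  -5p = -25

Row-reduce the augmented matrix:
R1 ← R1 / (-4).
R2 ← R2 − 1·R1.
R2 ← R2 / (-11/4).
R1 ← R1 − 3/4·R2.
R3 ← R3 / (-5).
R1 ← R1 − 1·R3.
Reading off the reduced rows gives m = -6, n = 4, p = 5.

m = -6, n = 4, p = 5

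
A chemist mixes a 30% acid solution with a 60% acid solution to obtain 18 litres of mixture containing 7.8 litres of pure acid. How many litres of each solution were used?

litres of solution A: 10, litres of solution B: 8

Let a = litres of solution A, b = litres of solution B.
  a + b = 18
  (3/10)a + (3/5)b = 39/5
From equation 1: a = 18 − b.
Substitute into equation 2 and solve: b = 8.
Then a = 10.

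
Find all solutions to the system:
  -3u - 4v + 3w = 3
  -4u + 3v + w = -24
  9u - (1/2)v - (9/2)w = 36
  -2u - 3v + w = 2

no solution

Row-reduce:
R1 ← R1 / (-3).
R2 ← R2 + 4·R1.
R3 ← R3 − 9·R1.
R4 ← R4 + 2·R1.
R2 ← R2 / (25/3).
R1 ← R1 − 4/3·R2.
R3 ← R3 + 25/2·R2.
R4 ← R4 + 1/3·R2.
Swap R3 and R4.
R3 ← R3 / (-28/25).
R1 ← R1 + 13/25·R3.
R2 ← R2 + 9/25·R3.
Row 4 reduces to 0 = 3, a contradiction. The system is inconsistent.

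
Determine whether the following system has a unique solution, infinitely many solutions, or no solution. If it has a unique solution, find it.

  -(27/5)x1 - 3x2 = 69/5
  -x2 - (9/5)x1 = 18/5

Row-reduce:
R1 ← R1 / (-27/5).
R2 ← R2 + 9/5·R1.
Row 2 reduces to 0 = -1, a contradiction. The system is inconsistent.

no solution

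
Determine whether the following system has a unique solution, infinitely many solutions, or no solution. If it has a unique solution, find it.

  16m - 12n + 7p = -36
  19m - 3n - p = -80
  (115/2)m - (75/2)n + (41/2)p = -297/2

no solution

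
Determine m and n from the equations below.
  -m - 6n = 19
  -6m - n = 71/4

From equation 1: m = -19 − 6·n.
Substitute into equation 2 and solve: n = -11/4.
Then m = -5/2.

m = -5/2, n = -11/4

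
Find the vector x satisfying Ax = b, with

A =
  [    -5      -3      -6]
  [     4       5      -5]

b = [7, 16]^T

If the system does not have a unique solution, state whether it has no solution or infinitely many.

Row-reduce:
R1 ← R1 / (-5).
R2 ← R2 − 4·R1.
R2 ← R2 / (13/5).
R1 ← R1 − 3/5·R2.
Rank is 2 with 3 unknowns, leaving x_3 free.

infinitely many solutions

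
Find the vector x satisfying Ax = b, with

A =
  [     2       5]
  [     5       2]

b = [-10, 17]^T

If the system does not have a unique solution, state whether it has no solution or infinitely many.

Row-reduce the augmented matrix:
R1 ← R1 / (2).
R2 ← R2 − 5·R1.
R2 ← R2 / (-21/2).
R1 ← R1 − 5/2·R2.
Reading off the reduced rows gives x_1 = 5, x_2 = -4.

x_1 = 5, x_2 = -4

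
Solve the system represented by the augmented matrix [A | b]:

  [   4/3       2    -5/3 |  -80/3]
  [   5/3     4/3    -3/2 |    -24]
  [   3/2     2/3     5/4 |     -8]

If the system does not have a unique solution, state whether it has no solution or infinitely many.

Row-reduce the augmented matrix:
R1 ← R1 / (4/3).
R2 ← R2 − 5/3·R1.
R3 ← R3 − 3/2·R1.
R2 ← R2 / (-7/6).
R1 ← R1 − 3/2·R2.
R3 ← R3 + 19/12·R2.
R3 ← R3 / (7/3).
R1 ← R1 + 1/2·R3.
R2 ← R2 + 1/2·R3.
Reading off the reduced rows gives x_1 = -6, x_2 = -6, x_3 = 4.

x_1 = -6, x_2 = -6, x_3 = 4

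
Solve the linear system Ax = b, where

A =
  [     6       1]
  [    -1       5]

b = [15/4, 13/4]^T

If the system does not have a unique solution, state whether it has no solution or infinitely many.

x_1 = 1/2, x_2 = 3/4

Row-reduce the augmented matrix:
R1 ← R1 / (6).
R2 ← R2 + 1·R1.
R2 ← R2 / (31/6).
R1 ← R1 − 1/6·R2.
Reading off the reduced rows gives x_1 = 1/2, x_2 = 3/4.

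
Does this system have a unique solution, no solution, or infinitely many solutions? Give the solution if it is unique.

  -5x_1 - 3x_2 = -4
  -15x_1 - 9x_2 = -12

Row-reduce:
R1 ← R1 / (-5).
R2 ← R2 + 15·R1.
Rank is 1 with 2 unknowns, leaving x_2 free.

infinitely many solutions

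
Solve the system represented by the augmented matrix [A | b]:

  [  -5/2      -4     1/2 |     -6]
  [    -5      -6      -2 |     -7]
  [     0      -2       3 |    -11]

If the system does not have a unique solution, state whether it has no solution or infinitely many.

Row-reduce:
R1 ← R1 / (-5/2).
R2 ← R2 + 5·R1.
R2 ← R2 / (2).
R1 ← R1 − 8/5·R2.
R3 ← R3 + 2·R2.
Row 3 reduces to 0 = -6, a contradiction. The system is inconsistent.

no solution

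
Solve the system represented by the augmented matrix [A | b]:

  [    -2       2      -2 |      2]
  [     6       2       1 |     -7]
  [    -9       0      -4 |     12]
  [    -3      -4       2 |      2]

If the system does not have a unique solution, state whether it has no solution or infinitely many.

x_1 = 0, x_2 = -2, x_3 = -3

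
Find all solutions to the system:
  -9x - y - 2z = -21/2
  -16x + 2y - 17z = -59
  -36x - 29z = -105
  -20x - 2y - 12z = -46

Row-reduce the augmented matrix:
R1 ← R1 / (-9).
R2 ← R2 + 16·R1.
R3 ← R3 + 36·R1.
R4 ← R4 + 20·R1.
R2 ← R2 / (34/9).
R1 ← R1 − 1/9·R2.
R3 ← R3 − 4·R2.
R4 ← R4 − 2/9·R2.
R3 ← R3 / (-115/17).
R1 ← R1 − 21/34·R3.
R2 ← R2 + 121/34·R3.
R4 ← R4 + 115/17·R3.
R4 reduces to 0 = 0, so the extra equation is consistent.
Reading off the reduced rows gives x = 1/2, y = 0, z = 3.

x = 1/2, y = 0, z = 3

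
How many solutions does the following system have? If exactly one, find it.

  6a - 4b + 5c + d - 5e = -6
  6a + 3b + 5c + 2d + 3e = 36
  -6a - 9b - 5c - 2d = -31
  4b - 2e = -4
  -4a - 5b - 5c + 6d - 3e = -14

Row-reduce:
R1 ← R1 / (6).
R2 ← R2 − 6·R1.
R3 ← R3 + 6·R1.
R5 ← R5 + 4·R1.
R2 ← R2 / (7).
R1 ← R1 + 2/3·R2.
R3 ← R3 + 13·R2.
R4 ← R4 − 4·R2.
R5 ← R5 + 23/3·R2.
Swap R3 and R5.
R3 ← R3 / (-5/3).
R1 ← R1 − 5/6·R3.
R4 ← R4 / (-4/7).
R1 ← R1 − 29/7·R4.
R2 ← R2 − 1/7·R4.
R3 ← R3 + 163/35·R4.
R5 ← R5 − 6/7·R4.
Row 5 reduces to 0 = -1, a contradiction. The system is inconsistent.

no solution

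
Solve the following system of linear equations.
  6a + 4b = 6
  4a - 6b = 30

a = 3, b = -3

Row-reduce the augmented matrix:
R1 ← R1 / (6).
R2 ← R2 − 4·R1.
R2 ← R2 / (-26/3).
R1 ← R1 − 2/3·R2.
Reading off the reduced rows gives a = 3, b = -3.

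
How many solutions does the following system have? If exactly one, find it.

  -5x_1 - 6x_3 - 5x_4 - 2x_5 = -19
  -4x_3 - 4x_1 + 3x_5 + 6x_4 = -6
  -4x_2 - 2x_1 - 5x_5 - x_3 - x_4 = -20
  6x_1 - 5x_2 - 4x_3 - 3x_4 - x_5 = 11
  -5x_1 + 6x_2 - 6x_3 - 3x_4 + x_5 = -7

x_1 = 3, x_2 = 1, x_3 = 0, x_4 = 0, x_5 = 2

Row-reduce the augmented matrix:
R1 ← R1 / (-5).
R2 ← R2 + 4·R1.
R3 ← R3 + 2·R1.
R4 ← R4 − 6·R1.
R5 ← R5 + 5·R1.
Swap R2 and R3.
R2 ← R2 / (-4).
R4 ← R4 + 5·R2.
R5 ← R5 − 6·R2.
R3 ← R3 / (4/5).
R1 ← R1 − 6/5·R3.
R2 ← R2 + 7/20·R3.
R4 ← R4 + 259/20·R3.
R5 ← R5 − 21/10·R3.
R4 ← R4 / (1213/8).
R1 ← R1 + 14·R4.
R2 ← R2 − 33/8·R4.
R3 ← R3 − 25/2·R4.
R5 ← R5 + 91/4·R4.
R5 ← R5 / (-4761/1213).
R1 ← R1 − 1325/2426·R5.
R2 ← R2 − 2393/2426·R5.
R3 ← R3 + 1313/2426·R5.
R4 ← R4 − 1221/2426·R5.
Reading off the reduced rows gives x_1 = 3, x_2 = 1, x_3 = 0, x_4 = 0, x_5 = 2.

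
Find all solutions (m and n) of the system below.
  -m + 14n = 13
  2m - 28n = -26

Row-reduce:
R1 ← R1 / (-1).
R2 ← R2 − 2·R1.
Rank is 1 with 2 unknowns, leaving n free.

infinitely many solutions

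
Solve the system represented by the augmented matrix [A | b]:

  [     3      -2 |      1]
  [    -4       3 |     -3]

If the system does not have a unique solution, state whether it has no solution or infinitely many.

Row-reduce the augmented matrix:
R1 ← R1 / (3).
R2 ← R2 + 4·R1.
R2 ← R2 / (1/3).
R1 ← R1 + 2/3·R2.
Reading off the reduced rows gives x_1 = -3, x_2 = -5.

x_1 = -3, x_2 = -5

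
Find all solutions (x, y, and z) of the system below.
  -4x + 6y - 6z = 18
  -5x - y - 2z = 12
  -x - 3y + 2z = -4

Row-reduce the augmented matrix:
R1 ← R1 / (-4).
R2 ← R2 + 5·R1.
R3 ← R3 + 1·R1.
R2 ← R2 / (-17/2).
R1 ← R1 + 3/2·R2.
R3 ← R3 + 9/2·R2.
R3 ← R3 / (10/17).
R1 ← R1 − 9/17·R3.
R2 ← R2 + 11/17·R3.
Reading off the reduced rows gives x = 0, y = -2, z = -5.

x = 0, y = -2, z = -5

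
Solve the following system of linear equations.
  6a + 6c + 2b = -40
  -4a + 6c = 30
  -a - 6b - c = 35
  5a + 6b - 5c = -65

Row-reduce the augmented matrix:
R1 ← R1 / (6).
R2 ← R2 + 4·R1.
R3 ← R3 + 1·R1.
R4 ← R4 − 5·R1.
R2 ← R2 / (4/3).
R1 ← R1 − 1/3·R2.
R3 ← R3 + 17/3·R2.
R4 ← R4 − 13/3·R2.
R3 ← R3 / (85/2).
R1 ← R1 + 3/2·R3.
R2 ← R2 − 15/2·R3.
R4 ← R4 + 85/2·R3.
R4 reduces to 0 = 0, so the extra equation is consistent.
Reading off the reduced rows gives a = -6, b = -5, c = 1.

a = -6, b = -5, c = 1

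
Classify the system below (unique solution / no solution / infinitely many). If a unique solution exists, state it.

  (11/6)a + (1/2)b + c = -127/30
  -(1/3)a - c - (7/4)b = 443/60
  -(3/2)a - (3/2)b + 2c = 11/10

a = -2/5, b = -3, c = -2

Row-reduce the augmented matrix:
R1 ← R1 / (11/6).
R2 ← R2 + 1/3·R1.
R3 ← R3 + 3/2·R1.
R2 ← R2 / (-73/44).
R1 ← R1 − 3/11·R2.
R3 ← R3 + 12/11·R2.
R3 ← R3 / (245/73).
R1 ← R1 − 30/73·R3.
R2 ← R2 − 36/73·R3.
Reading off the reduced rows gives a = -2/5, b = -3, c = -2.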